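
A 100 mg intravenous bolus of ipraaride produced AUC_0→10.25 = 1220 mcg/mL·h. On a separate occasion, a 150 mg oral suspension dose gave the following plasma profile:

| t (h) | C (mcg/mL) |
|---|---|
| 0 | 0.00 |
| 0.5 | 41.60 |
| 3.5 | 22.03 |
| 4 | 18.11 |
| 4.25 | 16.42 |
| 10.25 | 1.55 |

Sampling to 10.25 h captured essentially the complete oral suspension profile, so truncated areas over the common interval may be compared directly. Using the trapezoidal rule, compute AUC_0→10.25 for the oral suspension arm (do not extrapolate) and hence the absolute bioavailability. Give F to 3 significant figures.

F = 0.0951

Trapezoidal AUC_0→10.25 (oral suspension):
  [0→0.5]: (0.00+41.60)/2 × 0.5 = 10.4
  [0.5→3.5]: (41.60+22.03)/2 × 3 = 95.445
  [3.5→4]: (22.03+18.11)/2 × 0.5 = 10.035
  [4→4.25]: (18.11+16.42)/2 × 0.25 = 4.31625
  [4.25→10.25]: (16.42+1.55)/2 × 6 = 53.91
  Sum = 174.10625 mcg/mL·h
F = (AUC_ev/D_ev)/(AUC_iv/D_iv) = (174.10625/150)/(1220/100) = 1.16071/12.2 = 0.0951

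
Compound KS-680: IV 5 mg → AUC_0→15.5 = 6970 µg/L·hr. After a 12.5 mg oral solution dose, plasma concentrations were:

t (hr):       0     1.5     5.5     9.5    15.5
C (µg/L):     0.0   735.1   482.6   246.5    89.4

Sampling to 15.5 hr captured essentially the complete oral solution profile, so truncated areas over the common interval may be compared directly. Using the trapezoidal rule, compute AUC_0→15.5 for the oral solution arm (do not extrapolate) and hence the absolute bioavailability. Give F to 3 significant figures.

F = 0.313

Trapezoidal AUC_0→15.5 (oral solution):
  [0→1.5]: (0.0+735.1)/2 × 1.5 = 551.325
  [1.5→5.5]: (735.1+482.6)/2 × 4 = 2435.4
  [5.5→9.5]: (482.6+246.5)/2 × 4 = 1458.2
  [9.5→15.5]: (246.5+89.4)/2 × 6 = 1007.7
  Sum = 5452.625 µg/L·hr
F = (AUC_ev/D_ev)/(AUC_iv/D_iv) = (5452.625/12.5)/(6970/5) = 436.21/1394 = 0.3129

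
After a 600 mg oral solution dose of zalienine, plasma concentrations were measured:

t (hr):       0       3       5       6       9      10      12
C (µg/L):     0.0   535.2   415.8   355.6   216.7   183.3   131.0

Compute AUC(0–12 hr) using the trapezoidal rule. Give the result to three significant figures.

AUC = 3510 µg/L·hr

Trapezoidal AUC_0→12:
  [0→3]: (0.0+535.2)/2 × 3 = 802.8
  [3→5]: (535.2+415.8)/2 × 2 = 951.0
  [5→6]: (415.8+355.6)/2 × 1 = 385.7
  [6→9]: (355.6+216.7)/2 × 3 = 858.45
  [9→10]: (216.7+183.3)/2 × 1 = 200.0
  [10→12]: (183.3+131.0)/2 × 2 = 314.3
  Sum = 3512.25 µg/L·hr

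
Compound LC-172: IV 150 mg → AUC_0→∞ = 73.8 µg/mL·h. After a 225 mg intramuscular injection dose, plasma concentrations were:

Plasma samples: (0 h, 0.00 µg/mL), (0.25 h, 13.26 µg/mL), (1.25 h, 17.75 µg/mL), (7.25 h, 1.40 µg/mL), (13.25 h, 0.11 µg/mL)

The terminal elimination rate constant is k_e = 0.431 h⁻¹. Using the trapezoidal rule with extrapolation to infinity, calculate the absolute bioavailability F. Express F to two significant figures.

Trapezoidal AUC_0→13.25 (intramuscular injection):
  [0→0.25]: (0.00+13.26)/2 × 0.25 = 1.6575
  [0.25→1.25]: (13.26+17.75)/2 × 1 = 15.505
  [1.25→7.25]: (17.75+1.40)/2 × 6 = 57.45
  [7.25→13.25]: (1.40+0.11)/2 × 6 = 4.53
  Sum = 79.1425 µg/mL·h
Tail: C_last/k_e = 0.11/0.431 = 0.255
AUC_0→∞ (intramuscular injection) = 79.1425 + 0.255 = 79.3975 µg/mL·h
F = (AUC_ev/D_ev)/(AUC_iv/D_iv) = (79.3975/225)/(73.8/150) = 0.352878/0.492 = 0.7172

F = 0.72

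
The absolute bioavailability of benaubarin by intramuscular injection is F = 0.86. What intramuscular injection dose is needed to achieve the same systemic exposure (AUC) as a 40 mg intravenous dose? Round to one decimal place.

For equal systemic exposure: F × D_ev = D_iv
D_ev = D_iv / F = 40 / 0.86 = 46.5116 mg

D_intramuscular = 46.5 mg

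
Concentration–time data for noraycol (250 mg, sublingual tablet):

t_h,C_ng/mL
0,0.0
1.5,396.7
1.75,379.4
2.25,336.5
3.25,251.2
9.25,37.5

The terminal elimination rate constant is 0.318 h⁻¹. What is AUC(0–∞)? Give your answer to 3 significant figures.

Trapezoidal AUC_0→9.25:
  [0→1.5]: (0.0+396.7)/2 × 1.5 = 297.525
  [1.5→1.75]: (396.7+379.4)/2 × 0.25 = 97.0125
  [1.75→2.25]: (379.4+336.5)/2 × 0.5 = 178.975
  [2.25→3.25]: (336.5+251.2)/2 × 1 = 293.85
  [3.25→9.25]: (251.2+37.5)/2 × 6 = 866.1
  Sum = 1733.4625 ng/mL·h
Extrapolated tail: C_last / k_e = 37.5 / 0.318 = 117.925
AUC_0→∞ = 1733.4625 + 117.925 = 1851.3875 ng/mL·h

AUC = 1850 ng/mL·h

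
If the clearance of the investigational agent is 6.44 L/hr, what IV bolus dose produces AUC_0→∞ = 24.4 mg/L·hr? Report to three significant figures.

Dose = 157 mg

Dose_iv = CL × AUC_0→∞
     = 6.44 × 24.4 = 157.136 mg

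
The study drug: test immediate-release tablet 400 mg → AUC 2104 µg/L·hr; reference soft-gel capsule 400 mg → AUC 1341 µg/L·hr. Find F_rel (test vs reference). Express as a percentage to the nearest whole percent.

F_rel = (AUC_test/D_test) / (AUC_ref/D_ref)
      = (2104/400) / (1341/400)
      = 5.26 / 3.3525 = 1.5690 = 156.90%

F_rel = 157%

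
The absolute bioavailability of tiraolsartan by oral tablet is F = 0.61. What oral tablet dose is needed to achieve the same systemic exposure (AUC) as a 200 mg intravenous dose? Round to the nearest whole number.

D_oral = 328 mg

For equal systemic exposure: F × D_ev = D_iv
D_ev = D_iv / F = 200 / 0.61 = 327.869 mg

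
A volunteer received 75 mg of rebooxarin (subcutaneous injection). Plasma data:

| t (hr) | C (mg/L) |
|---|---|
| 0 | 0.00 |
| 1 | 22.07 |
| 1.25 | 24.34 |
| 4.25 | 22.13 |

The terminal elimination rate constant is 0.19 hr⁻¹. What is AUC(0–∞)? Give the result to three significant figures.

Trapezoidal AUC_0→4.25:
  [0→1]: (0.00+22.07)/2 × 1 = 11.035
  [1→1.25]: (22.07+24.34)/2 × 0.25 = 5.80125
  [1.25→4.25]: (24.34+22.13)/2 × 3 = 69.705
  Sum = 86.54125 mg/L·hr
Extrapolated tail: C_last / k_e = 22.13 / 0.19 = 116.474
AUC_0→∞ = 86.54125 + 116.474 = 203.01525 mg/L·hr

AUC = 203 mg/L·hr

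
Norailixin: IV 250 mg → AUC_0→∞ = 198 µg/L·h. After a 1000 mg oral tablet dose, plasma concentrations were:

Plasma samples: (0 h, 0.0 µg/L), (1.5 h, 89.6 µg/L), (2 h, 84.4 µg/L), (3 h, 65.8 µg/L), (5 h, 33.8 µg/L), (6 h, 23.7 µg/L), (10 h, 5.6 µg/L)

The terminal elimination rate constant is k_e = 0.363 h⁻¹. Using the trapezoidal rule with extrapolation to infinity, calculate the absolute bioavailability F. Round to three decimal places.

Trapezoidal AUC_0→10 (oral tablet):
  [0→1.5]: (0.0+89.6)/2 × 1.5 = 67.2
  [1.5→2]: (89.6+84.4)/2 × 0.5 = 43.5
  [2→3]: (84.4+65.8)/2 × 1 = 75.1
  [3→5]: (65.8+33.8)/2 × 2 = 99.6
  [5→6]: (33.8+23.7)/2 × 1 = 28.75
  [6→10]: (23.7+5.6)/2 × 4 = 58.6
  Sum = 372.75 µg/L·h
Tail: C_last/k_e = 5.6/0.363 = 15.427
AUC_0→∞ (oral tablet) = 372.75 + 15.427 = 388.177 µg/L·h
F = (AUC_ev/D_ev)/(AUC_iv/D_iv) = (388.177/1000)/(198/250) = 0.388177/0.792 = 0.4901

F = 0.490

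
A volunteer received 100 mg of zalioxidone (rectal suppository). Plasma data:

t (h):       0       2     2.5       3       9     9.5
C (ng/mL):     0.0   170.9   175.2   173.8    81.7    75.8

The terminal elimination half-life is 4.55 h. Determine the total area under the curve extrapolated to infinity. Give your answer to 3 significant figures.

AUC = 1650 ng/mL·h

Trapezoidal AUC_0→9.5:
  [0→2]: (0.0+170.9)/2 × 2 = 170.9
  [2→2.5]: (170.9+175.2)/2 × 0.5 = 86.525
  [2.5→3]: (175.2+173.8)/2 × 0.5 = 87.25
  [3→9]: (173.8+81.7)/2 × 6 = 766.5
  [9→9.5]: (81.7+75.8)/2 × 0.5 = 39.375
  Sum = 1150.55 ng/mL·h
k_e = ln2 / t½ = 0.693147 / 4.55 = 0.1523 h^-1
Extrapolated tail: C_last / k_e = 75.8 / 0.1523 = 497.702
AUC_0→∞ = 1150.55 + 497.702 = 1648.252 ng/mL·h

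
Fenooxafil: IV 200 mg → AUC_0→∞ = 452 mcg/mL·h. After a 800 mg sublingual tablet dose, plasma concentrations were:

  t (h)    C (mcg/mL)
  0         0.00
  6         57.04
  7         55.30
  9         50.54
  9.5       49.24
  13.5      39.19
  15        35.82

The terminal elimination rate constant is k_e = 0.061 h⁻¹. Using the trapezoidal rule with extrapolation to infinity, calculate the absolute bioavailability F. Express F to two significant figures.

F = 0.65

Trapezoidal AUC_0→15 (sublingual tablet):
  [0→6]: (0.00+57.04)/2 × 6 = 171.12
  [6→7]: (57.04+55.30)/2 × 1 = 56.17
  [7→9]: (55.30+50.54)/2 × 2 = 105.84
  [9→9.5]: (50.54+49.24)/2 × 0.5 = 24.945
  [9.5→13.5]: (49.24+39.19)/2 × 4 = 176.86
  [13.5→15]: (39.19+35.82)/2 × 1.5 = 56.2575
  Sum = 591.1925 mcg/mL·h
Tail: C_last/k_e = 35.82/0.061 = 587.213
AUC_0→∞ (sublingual tablet) = 591.1925 + 587.213 = 1178.4055 mcg/mL·h
F = (AUC_ev/D_ev)/(AUC_iv/D_iv) = (1178.4055/800)/(452/200) = 1.47301/2.26 = 0.6518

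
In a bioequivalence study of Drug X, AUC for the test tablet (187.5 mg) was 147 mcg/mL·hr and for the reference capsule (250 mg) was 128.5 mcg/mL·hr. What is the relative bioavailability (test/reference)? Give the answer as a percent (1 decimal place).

F_rel = 152.5%

F_rel = (AUC_test/D_test) / (AUC_ref/D_ref)
      = (147/187.5) / (128.5/250)
      = 0.784 / 0.514 = 1.5253 = 152.53%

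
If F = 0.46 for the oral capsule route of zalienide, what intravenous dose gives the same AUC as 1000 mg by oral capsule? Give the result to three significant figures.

D_iv = 460 mg

Systemic exposure from an extravascular dose = F × D_ev, so the equivalent IV dose is F × D_ev.
D_iv = F × D_ev = 0.46 × 1000 = 460 mg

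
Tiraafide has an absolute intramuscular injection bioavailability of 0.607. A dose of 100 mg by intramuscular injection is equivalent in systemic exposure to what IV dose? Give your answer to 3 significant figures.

D_iv = 60.7 mg

Systemic exposure from an extravascular dose = F × D_ev, so the equivalent IV dose is F × D_ev.
D_iv = F × D_ev = 0.607 × 100 = 60.7 mg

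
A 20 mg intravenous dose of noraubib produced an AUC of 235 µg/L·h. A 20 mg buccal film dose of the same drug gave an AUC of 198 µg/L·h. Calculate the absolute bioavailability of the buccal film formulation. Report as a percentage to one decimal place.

F = (AUC_ev / D_ev) / (AUC_iv / D_iv)
  = (198/20) / (235/20)
  = 9.9 / 11.75 = 0.8426
  = 84.26%

F = 84.3%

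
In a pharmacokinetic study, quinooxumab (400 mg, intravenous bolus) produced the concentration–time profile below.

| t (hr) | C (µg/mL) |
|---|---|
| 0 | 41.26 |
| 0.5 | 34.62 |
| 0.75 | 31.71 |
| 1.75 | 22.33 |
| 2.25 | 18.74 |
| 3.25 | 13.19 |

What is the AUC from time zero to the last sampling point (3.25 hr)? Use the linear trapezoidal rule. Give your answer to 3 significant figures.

AUC = 80.5 µg/mL·hr

Trapezoidal AUC_0→3.25:
  [0→0.5]: (41.26+34.62)/2 × 0.5 = 18.97
  [0.5→0.75]: (34.62+31.71)/2 × 0.25 = 8.29125
  [0.75→1.75]: (31.71+22.33)/2 × 1 = 27.02
  [1.75→2.25]: (22.33+18.74)/2 × 0.5 = 10.2675
  [2.25→3.25]: (18.74+13.19)/2 × 1 = 15.965
  Sum = 80.51375 µg/mL·hr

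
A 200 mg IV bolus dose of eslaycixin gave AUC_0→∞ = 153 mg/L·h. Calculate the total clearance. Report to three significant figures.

CL = Dose_iv / AUC_0→∞
   = 200 / 153 = 1.30719 L/h

CL = 1.31 L/h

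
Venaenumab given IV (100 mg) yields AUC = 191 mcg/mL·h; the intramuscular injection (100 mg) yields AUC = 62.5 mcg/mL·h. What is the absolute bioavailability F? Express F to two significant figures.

F = 0.33

F = (AUC_ev / D_ev) / (AUC_iv / D_iv)
  = (62.5/100) / (191/100)
  = 0.625 / 1.91 = 0.3272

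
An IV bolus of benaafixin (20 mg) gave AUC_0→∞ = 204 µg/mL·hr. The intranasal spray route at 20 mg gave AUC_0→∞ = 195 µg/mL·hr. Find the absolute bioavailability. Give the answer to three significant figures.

F = (AUC_ev / D_ev) / (AUC_iv / D_iv)
  = (195/20) / (204/20)
  = 9.75 / 10.2 = 0.9559

F = 0.956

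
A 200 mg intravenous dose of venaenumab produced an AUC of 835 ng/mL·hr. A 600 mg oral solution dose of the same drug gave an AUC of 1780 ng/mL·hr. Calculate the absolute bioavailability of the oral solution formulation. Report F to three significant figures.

F = 0.711

F = (AUC_ev / D_ev) / (AUC_iv / D_iv)
  = (1780/600) / (835/200)
  = 2.96667 / 4.175 = 0.7106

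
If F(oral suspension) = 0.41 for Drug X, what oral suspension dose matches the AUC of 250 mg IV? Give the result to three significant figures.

D_oral = 610 mg

For equal systemic exposure: F × D_ev = D_iv
D_ev = D_iv / F = 250 / 0.41 = 609.756 mg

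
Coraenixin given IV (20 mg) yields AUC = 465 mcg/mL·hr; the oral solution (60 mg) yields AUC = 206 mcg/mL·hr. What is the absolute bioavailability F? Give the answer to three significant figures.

F = (AUC_ev / D_ev) / (AUC_iv / D_iv)
  = (206/60) / (465/20)
  = 3.43333 / 23.25 = 0.1477

F = 0.148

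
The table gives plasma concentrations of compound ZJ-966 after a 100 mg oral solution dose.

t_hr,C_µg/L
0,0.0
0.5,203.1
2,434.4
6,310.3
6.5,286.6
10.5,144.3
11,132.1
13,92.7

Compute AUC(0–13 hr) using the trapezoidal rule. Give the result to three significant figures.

Trapezoidal AUC_0→13:
  [0→0.5]: (0.0+203.1)/2 × 0.5 = 50.775
  [0.5→2]: (203.1+434.4)/2 × 1.5 = 478.125
  [2→6]: (434.4+310.3)/2 × 4 = 1489.4
  [6→6.5]: (310.3+286.6)/2 × 0.5 = 149.225
  [6.5→10.5]: (286.6+144.3)/2 × 4 = 861.8
  [10.5→11]: (144.3+132.1)/2 × 0.5 = 69.1
  [11→13]: (132.1+92.7)/2 × 2 = 224.8
  Sum = 3323.225 µg/L·hr

AUC = 3320 µg/L·hr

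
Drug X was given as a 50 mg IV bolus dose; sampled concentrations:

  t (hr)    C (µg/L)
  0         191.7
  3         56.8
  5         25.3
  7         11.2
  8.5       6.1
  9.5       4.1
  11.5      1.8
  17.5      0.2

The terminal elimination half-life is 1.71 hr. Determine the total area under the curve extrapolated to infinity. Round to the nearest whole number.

Trapezoidal AUC_0→17.5:
  [0→3]: (191.7+56.8)/2 × 3 = 372.75
  [3→5]: (56.8+25.3)/2 × 2 = 82.1
  [5→7]: (25.3+11.2)/2 × 2 = 36.5
  [7→8.5]: (11.2+6.1)/2 × 1.5 = 12.975
  [8.5→9.5]: (6.1+4.1)/2 × 1 = 5.1
  [9.5→11.5]: (4.1+1.8)/2 × 2 = 5.9
  [11.5→17.5]: (1.8+0.2)/2 × 6 = 6.0
  Sum = 521.325 µg/L·hr
k_e = ln2 / t½ = 0.693147 / 1.71 = 0.4053 hr^-1
Extrapolated tail: C_last / k_e = 0.2 / 0.4053 = 0.493
AUC_0→∞ = 521.325 + 0.493 = 521.818 µg/L·hr

AUC = 522 µg/L·hr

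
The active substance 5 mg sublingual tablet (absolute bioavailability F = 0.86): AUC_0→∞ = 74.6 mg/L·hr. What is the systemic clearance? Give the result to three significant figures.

CL = 0.0576 L/hr

CL = F × Dose / AUC_0→∞
   = 0.86 × 5 / 74.6 = 0.0576408 L/hr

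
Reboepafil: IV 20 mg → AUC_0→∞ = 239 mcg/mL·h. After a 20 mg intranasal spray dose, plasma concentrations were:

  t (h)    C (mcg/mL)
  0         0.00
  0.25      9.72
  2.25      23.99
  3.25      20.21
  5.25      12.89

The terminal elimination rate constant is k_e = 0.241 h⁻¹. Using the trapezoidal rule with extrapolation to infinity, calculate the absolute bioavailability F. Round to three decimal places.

Trapezoidal AUC_0→5.25 (intranasal spray):
  [0→0.25]: (0.00+9.72)/2 × 0.25 = 1.215
  [0.25→2.25]: (9.72+23.99)/2 × 2 = 33.71
  [2.25→3.25]: (23.99+20.21)/2 × 1 = 22.1
  [3.25→5.25]: (20.21+12.89)/2 × 2 = 33.1
  Sum = 90.125 mcg/mL·h
Tail: C_last/k_e = 12.89/0.241 = 53.485
AUC_0→∞ (intranasal spray) = 90.125 + 53.485 = 143.61 mcg/mL·h
F = (AUC_ev/D_ev)/(AUC_iv/D_iv) = (143.61/20)/(239/20) = 7.1805/11.95 = 0.6009

F = 0.601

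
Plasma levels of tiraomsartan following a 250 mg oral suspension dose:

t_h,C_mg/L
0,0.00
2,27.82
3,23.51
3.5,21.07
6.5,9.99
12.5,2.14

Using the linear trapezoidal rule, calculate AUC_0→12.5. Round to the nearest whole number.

AUC = 148 mg/L·h

Trapezoidal AUC_0→12.5:
  [0→2]: (0.00+27.82)/2 × 2 = 27.82
  [2→3]: (27.82+23.51)/2 × 1 = 25.665
  [3→3.5]: (23.51+21.07)/2 × 0.5 = 11.145
  [3.5→6.5]: (21.07+9.99)/2 × 3 = 46.59
  [6.5→12.5]: (9.99+2.14)/2 × 6 = 36.39
  Sum = 147.61 mg/L·h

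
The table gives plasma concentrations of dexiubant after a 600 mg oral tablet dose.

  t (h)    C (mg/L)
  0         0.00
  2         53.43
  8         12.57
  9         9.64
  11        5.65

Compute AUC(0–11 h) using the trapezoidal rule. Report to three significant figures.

Trapezoidal AUC_0→11:
  [0→2]: (0.00+53.43)/2 × 2 = 53.43
  [2→8]: (53.43+12.57)/2 × 6 = 198.0
  [8→9]: (12.57+9.64)/2 × 1 = 11.105
  [9→11]: (9.64+5.65)/2 × 2 = 15.29
  Sum = 277.825 mg/L·h

AUC = 278 mg/L·h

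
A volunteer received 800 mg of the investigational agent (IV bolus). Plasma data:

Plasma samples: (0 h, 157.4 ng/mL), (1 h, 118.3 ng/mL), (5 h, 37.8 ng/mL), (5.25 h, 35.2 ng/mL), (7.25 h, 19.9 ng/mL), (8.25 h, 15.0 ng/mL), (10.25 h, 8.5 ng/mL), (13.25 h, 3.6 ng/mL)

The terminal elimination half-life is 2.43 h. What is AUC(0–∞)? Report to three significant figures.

AUC = 586 ng/mL·h

Trapezoidal AUC_0→13.25:
  [0→1]: (157.4+118.3)/2 × 1 = 137.85
  [1→5]: (118.3+37.8)/2 × 4 = 312.2
  [5→5.25]: (37.8+35.2)/2 × 0.25 = 9.125
  [5.25→7.25]: (35.2+19.9)/2 × 2 = 55.1
  [7.25→8.25]: (19.9+15.0)/2 × 1 = 17.45
  [8.25→10.25]: (15.0+8.5)/2 × 2 = 23.5
  [10.25→13.25]: (8.5+3.6)/2 × 3 = 18.15
  Sum = 573.375 ng/mL·h
k_e = ln2 / t½ = 0.693147 / 2.43 = 0.2852 h^-1
Extrapolated tail: C_last / k_e = 3.6 / 0.2852 = 12.623
AUC_0→∞ = 573.375 + 12.623 = 585.998 ng/mL·h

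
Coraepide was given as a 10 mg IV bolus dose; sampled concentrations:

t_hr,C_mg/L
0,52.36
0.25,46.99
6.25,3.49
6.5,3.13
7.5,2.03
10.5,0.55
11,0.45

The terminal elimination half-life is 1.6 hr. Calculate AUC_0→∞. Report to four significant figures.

AUC = 172.4 mg/L·hr

Trapezoidal AUC_0→11:
  [0→0.25]: (52.36+46.99)/2 × 0.25 = 12.41875
  [0.25→6.25]: (46.99+3.49)/2 × 6 = 151.44
  [6.25→6.5]: (3.49+3.13)/2 × 0.25 = 0.8275
  [6.5→7.5]: (3.13+2.03)/2 × 1 = 2.58
  [7.5→10.5]: (2.03+0.55)/2 × 3 = 3.87
  [10.5→11]: (0.55+0.45)/2 × 0.5 = 0.25
  Sum = 171.38625 mg/L·hr
k_e = ln2 / t½ = 0.693147 / 1.6 = 0.4332 hr^-1
Extrapolated tail: C_last / k_e = 0.45 / 0.4332 = 1.039
AUC_0→∞ = 171.38625 + 1.039 = 172.42525 mg/L·hr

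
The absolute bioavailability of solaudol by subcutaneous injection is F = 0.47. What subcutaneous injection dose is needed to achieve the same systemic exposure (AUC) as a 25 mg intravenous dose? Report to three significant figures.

For equal systemic exposure: F × D_ev = D_iv
D_ev = D_iv / F = 25 / 0.47 = 53.1915 mg

D_subcutaneous = 53.2 mg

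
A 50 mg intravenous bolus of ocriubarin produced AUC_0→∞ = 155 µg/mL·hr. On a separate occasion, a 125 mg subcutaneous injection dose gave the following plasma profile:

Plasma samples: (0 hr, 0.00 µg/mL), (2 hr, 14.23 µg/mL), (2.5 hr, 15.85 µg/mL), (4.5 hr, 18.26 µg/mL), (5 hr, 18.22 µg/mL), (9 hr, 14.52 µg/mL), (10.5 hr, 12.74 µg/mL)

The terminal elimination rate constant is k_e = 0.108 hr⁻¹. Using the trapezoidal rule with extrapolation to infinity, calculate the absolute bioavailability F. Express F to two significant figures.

Trapezoidal AUC_0→10.5 (subcutaneous injection):
  [0→2]: (0.00+14.23)/2 × 2 = 14.23
  [2→2.5]: (14.23+15.85)/2 × 0.5 = 7.52
  [2.5→4.5]: (15.85+18.26)/2 × 2 = 34.11
  [4.5→5]: (18.26+18.22)/2 × 0.5 = 9.12
  [5→9]: (18.22+14.52)/2 × 4 = 65.48
  [9→10.5]: (14.52+12.74)/2 × 1.5 = 20.445
  Sum = 150.905 µg/mL·hr
Tail: C_last/k_e = 12.74/0.108 = 117.963
AUC_0→∞ (subcutaneous injection) = 150.905 + 117.963 = 268.868 µg/mL·hr
F = (AUC_ev/D_ev)/(AUC_iv/D_iv) = (268.868/125)/(155/50) = 2.150944/3.1 = 0.6939

F = 0.69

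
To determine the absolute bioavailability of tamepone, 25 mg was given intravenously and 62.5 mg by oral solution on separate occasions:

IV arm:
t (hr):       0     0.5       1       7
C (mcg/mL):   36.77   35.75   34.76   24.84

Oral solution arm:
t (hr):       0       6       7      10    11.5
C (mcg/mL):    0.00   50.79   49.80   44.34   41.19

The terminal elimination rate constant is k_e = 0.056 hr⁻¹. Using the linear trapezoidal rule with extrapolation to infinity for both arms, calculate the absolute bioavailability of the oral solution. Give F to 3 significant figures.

Trapezoidal AUC_0→7 (IV):
  [0→0.5]: (36.77+35.75)/2 × 0.5 = 18.13
  [0.5→1]: (35.75+34.76)/2 × 0.5 = 17.6275
  [1→7]: (34.76+24.84)/2 × 6 = 178.8
  Sum = 214.5575 mcg/mL·hr
IV tail: 24.84/0.056 = 443.571; AUC_iv,0→∞ = 214.5575 + 443.571 = 658.1285 mcg/mL·hr
Trapezoidal AUC_0→11.5 (oral solution):
  [0→6]: (0.00+50.79)/2 × 6 = 152.37
  [6→7]: (50.79+49.80)/2 × 1 = 50.295
  [7→10]: (49.80+44.34)/2 × 3 = 141.21
  [10→11.5]: (44.34+41.19)/2 × 1.5 = 64.1475
  Sum = 408.0225 mcg/mL·hr
oral solution tail: 41.19/0.056 = 735.536; AUC_ev,0→∞ = 408.0225 + 735.536 = 1143.5585 mcg/mL·hr
F = (AUC_ev/D_ev)/(AUC_iv/D_iv) = (1143.5585/62.5)/(658.1285/25) = 18.296936/26.32514 = 0.6950

F = 0.695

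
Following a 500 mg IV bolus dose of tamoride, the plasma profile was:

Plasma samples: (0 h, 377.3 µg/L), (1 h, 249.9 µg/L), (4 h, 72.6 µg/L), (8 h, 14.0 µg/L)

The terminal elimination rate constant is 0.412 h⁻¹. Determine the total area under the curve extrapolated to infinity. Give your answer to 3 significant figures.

AUC = 1000 µg/L·h

Trapezoidal AUC_0→8:
  [0→1]: (377.3+249.9)/2 × 1 = 313.6
  [1→4]: (249.9+72.6)/2 × 3 = 483.75
  [4→8]: (72.6+14.0)/2 × 4 = 173.2
  Sum = 970.55 µg/L·h
Extrapolated tail: C_last / k_e = 14.0 / 0.412 = 33.981
AUC_0→∞ = 970.55 + 33.981 = 1004.531 µg/L·h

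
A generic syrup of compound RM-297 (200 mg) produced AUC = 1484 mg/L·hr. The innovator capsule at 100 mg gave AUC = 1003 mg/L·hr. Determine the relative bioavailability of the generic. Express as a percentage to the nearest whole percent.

F_rel = 74%

F_rel = (AUC_test/D_test) / (AUC_ref/D_ref)
      = (1484/200) / (1003/100)
      = 7.42 / 10.03 = 0.7398 = 73.98%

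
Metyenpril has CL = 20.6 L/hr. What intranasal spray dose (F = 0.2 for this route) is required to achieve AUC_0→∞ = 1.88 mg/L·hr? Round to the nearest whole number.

Dose = 194 mg

Dose = CL × AUC_0→∞ / F
     = 20.6 × 1.88 / 0.2 = 193.64 mg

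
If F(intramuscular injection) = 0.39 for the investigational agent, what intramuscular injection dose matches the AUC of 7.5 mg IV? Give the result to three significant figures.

D_intramuscular = 19.2 mg

For equal systemic exposure: F × D_ev = D_iv
D_ev = D_iv / F = 7.5 / 0.39 = 19.2308 mg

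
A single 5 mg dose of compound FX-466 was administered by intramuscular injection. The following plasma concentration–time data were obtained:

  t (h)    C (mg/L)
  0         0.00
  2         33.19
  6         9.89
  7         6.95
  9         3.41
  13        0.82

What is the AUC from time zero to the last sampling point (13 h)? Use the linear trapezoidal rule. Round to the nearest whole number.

AUC = 147 mg/L·h

Trapezoidal AUC_0→13:
  [0→2]: (0.00+33.19)/2 × 2 = 33.19
  [2→6]: (33.19+9.89)/2 × 4 = 86.16
  [6→7]: (9.89+6.95)/2 × 1 = 8.42
  [7→9]: (6.95+3.41)/2 × 2 = 10.36
  [9→13]: (3.41+0.82)/2 × 4 = 8.46
  Sum = 146.59 mg/L·h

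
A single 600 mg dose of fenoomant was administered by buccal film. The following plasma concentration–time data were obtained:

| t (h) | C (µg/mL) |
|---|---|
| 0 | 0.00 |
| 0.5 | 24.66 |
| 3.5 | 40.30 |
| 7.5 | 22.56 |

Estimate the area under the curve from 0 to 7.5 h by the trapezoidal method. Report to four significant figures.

AUC = 229.3 µg/mL·h

Trapezoidal AUC_0→7.5:
  [0→0.5]: (0.00+24.66)/2 × 0.5 = 6.165
  [0.5→3.5]: (24.66+40.30)/2 × 3 = 97.44
  [3.5→7.5]: (40.30+22.56)/2 × 4 = 125.72
  Sum = 229.325 µg/mL·h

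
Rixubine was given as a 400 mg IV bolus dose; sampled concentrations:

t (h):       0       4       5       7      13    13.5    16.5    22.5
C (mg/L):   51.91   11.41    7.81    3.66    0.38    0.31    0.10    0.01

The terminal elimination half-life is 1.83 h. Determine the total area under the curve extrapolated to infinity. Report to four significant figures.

AUC = 161.0 mg/L·h

Trapezoidal AUC_0→22.5:
  [0→4]: (51.91+11.41)/2 × 4 = 126.64
  [4→5]: (11.41+7.81)/2 × 1 = 9.61
  [5→7]: (7.81+3.66)/2 × 2 = 11.47
  [7→13]: (3.66+0.38)/2 × 6 = 12.12
  [13→13.5]: (0.38+0.31)/2 × 0.5 = 0.1725
  [13.5→16.5]: (0.31+0.10)/2 × 3 = 0.615
  [16.5→22.5]: (0.10+0.01)/2 × 6 = 0.33
  Sum = 160.9575 mg/L·h
k_e = ln2 / t½ = 0.693147 / 1.83 = 0.3788 h^-1
Extrapolated tail: C_last / k_e = 0.01 / 0.3788 = 0.026
AUC_0→∞ = 160.9575 + 0.026 = 160.9835 mg/L·h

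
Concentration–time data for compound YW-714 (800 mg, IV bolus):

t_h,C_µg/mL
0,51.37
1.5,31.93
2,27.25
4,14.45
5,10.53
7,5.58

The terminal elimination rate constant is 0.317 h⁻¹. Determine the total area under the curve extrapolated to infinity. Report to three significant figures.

Trapezoidal AUC_0→7:
  [0→1.5]: (51.37+31.93)/2 × 1.5 = 62.475
  [1.5→2]: (31.93+27.25)/2 × 0.5 = 14.795
  [2→4]: (27.25+14.45)/2 × 2 = 41.7
  [4→5]: (14.45+10.53)/2 × 1 = 12.49
  [5→7]: (10.53+5.58)/2 × 2 = 16.11
  Sum = 147.57 µg/mL·h
Extrapolated tail: C_last / k_e = 5.58 / 0.317 = 17.603
AUC_0→∞ = 147.57 + 17.603 = 165.173 µg/mL·h

AUC = 165 µg/mL·h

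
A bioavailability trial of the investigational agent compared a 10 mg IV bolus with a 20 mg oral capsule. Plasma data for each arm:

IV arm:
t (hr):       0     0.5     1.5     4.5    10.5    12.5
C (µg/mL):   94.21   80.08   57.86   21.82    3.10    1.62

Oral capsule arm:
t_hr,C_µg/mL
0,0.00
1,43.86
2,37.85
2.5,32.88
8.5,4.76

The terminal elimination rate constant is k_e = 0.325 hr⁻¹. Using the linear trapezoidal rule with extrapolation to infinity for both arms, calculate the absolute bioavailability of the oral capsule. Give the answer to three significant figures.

F = 0.329

Trapezoidal AUC_0→12.5 (IV):
  [0→0.5]: (94.21+80.08)/2 × 0.5 = 43.5725
  [0.5→1.5]: (80.08+57.86)/2 × 1 = 68.97
  [1.5→4.5]: (57.86+21.82)/2 × 3 = 119.52
  [4.5→10.5]: (21.82+3.10)/2 × 6 = 74.76
  [10.5→12.5]: (3.10+1.62)/2 × 2 = 4.72
  Sum = 311.5425 µg/mL·hr
IV tail: 1.62/0.325 = 4.985; AUC_iv,0→∞ = 311.5425 + 4.985 = 316.5275 µg/mL·hr
Trapezoidal AUC_0→8.5 (oral capsule):
  [0→1]: (0.00+43.86)/2 × 1 = 21.93
  [1→2]: (43.86+37.85)/2 × 1 = 40.855
  [2→2.5]: (37.85+32.88)/2 × 0.5 = 17.6825
  [2.5→8.5]: (32.88+4.76)/2 × 6 = 112.92
  Sum = 193.3875 µg/mL·hr
oral capsule tail: 4.76/0.325 = 14.646; AUC_ev,0→∞ = 193.3875 + 14.646 = 208.0335 µg/mL·hr
F = (AUC_ev/D_ev)/(AUC_iv/D_iv) = (208.0335/20)/(316.5275/10) = 10.401675/31.65275 = 0.3286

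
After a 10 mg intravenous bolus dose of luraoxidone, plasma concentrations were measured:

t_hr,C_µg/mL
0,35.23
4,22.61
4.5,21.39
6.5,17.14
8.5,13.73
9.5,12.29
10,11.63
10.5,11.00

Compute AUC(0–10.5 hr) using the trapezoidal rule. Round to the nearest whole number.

Trapezoidal AUC_0→10.5:
  [0→4]: (35.23+22.61)/2 × 4 = 115.68
  [4→4.5]: (22.61+21.39)/2 × 0.5 = 11.0
  [4.5→6.5]: (21.39+17.14)/2 × 2 = 38.53
  [6.5→8.5]: (17.14+13.73)/2 × 2 = 30.87
  [8.5→9.5]: (13.73+12.29)/2 × 1 = 13.01
  [9.5→10]: (12.29+11.63)/2 × 0.5 = 5.98
  [10→10.5]: (11.63+11.00)/2 × 0.5 = 5.6575
  Sum = 220.7275 µg/mL·hr

AUC = 221 µg/mL·hr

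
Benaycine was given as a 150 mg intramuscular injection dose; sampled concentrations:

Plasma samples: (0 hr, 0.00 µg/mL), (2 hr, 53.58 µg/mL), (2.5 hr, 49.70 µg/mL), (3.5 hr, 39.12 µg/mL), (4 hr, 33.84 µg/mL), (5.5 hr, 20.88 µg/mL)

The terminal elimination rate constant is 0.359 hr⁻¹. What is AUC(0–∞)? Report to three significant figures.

Trapezoidal AUC_0→5.5:
  [0→2]: (0.00+53.58)/2 × 2 = 53.58
  [2→2.5]: (53.58+49.70)/2 × 0.5 = 25.82
  [2.5→3.5]: (49.70+39.12)/2 × 1 = 44.41
  [3.5→4]: (39.12+33.84)/2 × 0.5 = 18.24
  [4→5.5]: (33.84+20.88)/2 × 1.5 = 41.04
  Sum = 183.09 µg/mL·hr
Extrapolated tail: C_last / k_e = 20.88 / 0.359 = 58.162
AUC_0→∞ = 183.09 + 58.162 = 241.252 µg/mL·hr

AUC = 241 µg/mL·hr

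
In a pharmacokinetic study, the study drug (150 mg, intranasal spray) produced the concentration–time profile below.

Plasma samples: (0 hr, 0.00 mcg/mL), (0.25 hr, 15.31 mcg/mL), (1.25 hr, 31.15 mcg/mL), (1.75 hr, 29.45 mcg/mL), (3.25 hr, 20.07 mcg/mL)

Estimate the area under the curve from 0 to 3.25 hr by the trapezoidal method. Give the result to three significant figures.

Trapezoidal AUC_0→3.25:
  [0→0.25]: (0.00+15.31)/2 × 0.25 = 1.91375
  [0.25→1.25]: (15.31+31.15)/2 × 1 = 23.23
  [1.25→1.75]: (31.15+29.45)/2 × 0.5 = 15.15
  [1.75→3.25]: (29.45+20.07)/2 × 1.5 = 37.14
  Sum = 77.43375 mcg/mL·hr

AUC = 77.4 mcg/mL·hr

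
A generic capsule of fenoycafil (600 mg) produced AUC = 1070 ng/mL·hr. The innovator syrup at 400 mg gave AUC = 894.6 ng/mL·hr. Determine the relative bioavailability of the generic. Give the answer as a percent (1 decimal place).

F_rel = (AUC_test/D_test) / (AUC_ref/D_ref)
      = (1070/600) / (894.6/400)
      = 1.78333 / 2.2365 = 0.7974 = 79.74%

F_rel = 79.7%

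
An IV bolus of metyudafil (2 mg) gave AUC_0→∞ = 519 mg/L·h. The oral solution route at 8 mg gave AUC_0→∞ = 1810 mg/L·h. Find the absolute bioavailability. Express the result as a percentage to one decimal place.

F = (AUC_ev / D_ev) / (AUC_iv / D_iv)
  = (1810/8) / (519/2)
  = 226.25 / 259.5 = 0.8719
  = 87.19%

F = 87.2%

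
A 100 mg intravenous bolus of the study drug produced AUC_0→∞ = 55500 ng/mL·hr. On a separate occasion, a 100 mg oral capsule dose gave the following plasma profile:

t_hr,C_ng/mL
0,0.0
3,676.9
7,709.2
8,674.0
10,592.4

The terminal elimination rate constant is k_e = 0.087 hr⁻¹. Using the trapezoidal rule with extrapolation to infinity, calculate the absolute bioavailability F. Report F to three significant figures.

F = 0.226

Trapezoidal AUC_0→10 (oral capsule):
  [0→3]: (0.0+676.9)/2 × 3 = 1015.35
  [3→7]: (676.9+709.2)/2 × 4 = 2772.2
  [7→8]: (709.2+674.0)/2 × 1 = 691.6
  [8→10]: (674.0+592.4)/2 × 2 = 1266.4
  Sum = 5745.55 ng/mL·hr
Tail: C_last/k_e = 592.4/0.087 = 6809.195
AUC_0→∞ (oral capsule) = 5745.55 + 6809.195 = 12554.745 ng/mL·hr
F = (AUC_ev/D_ev)/(AUC_iv/D_iv) = (12554.745/100)/(55500/100) = 125.54745/555 = 0.2262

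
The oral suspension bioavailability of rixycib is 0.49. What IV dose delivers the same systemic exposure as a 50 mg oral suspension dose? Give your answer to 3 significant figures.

Systemic exposure from an extravascular dose = F × D_ev, so the equivalent IV dose is F × D_ev.
D_iv = F × D_ev = 0.49 × 50 = 24.5 mg

D_iv = 24.5 mg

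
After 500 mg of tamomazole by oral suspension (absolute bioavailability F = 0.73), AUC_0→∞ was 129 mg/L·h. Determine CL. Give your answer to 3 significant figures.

CL = 2.83 L/h

CL = F × Dose / AUC_0→∞
   = 0.73 × 500 / 129 = 2.82946 L/h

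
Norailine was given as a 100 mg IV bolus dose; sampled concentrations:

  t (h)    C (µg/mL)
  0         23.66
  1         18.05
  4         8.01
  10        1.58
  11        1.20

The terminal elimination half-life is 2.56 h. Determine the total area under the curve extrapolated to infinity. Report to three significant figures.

AUC = 94.5 µg/mL·h

Trapezoidal AUC_0→11:
  [0→1]: (23.66+18.05)/2 × 1 = 20.855
  [1→4]: (18.05+8.01)/2 × 3 = 39.09
  [4→10]: (8.01+1.58)/2 × 6 = 28.77
  [10→11]: (1.58+1.20)/2 × 1 = 1.39
  Sum = 90.105 µg/mL·h
k_e = ln2 / t½ = 0.693147 / 2.56 = 0.2708 h^-1
Extrapolated tail: C_last / k_e = 1.20 / 0.2708 = 4.431
AUC_0→∞ = 90.105 + 4.431 = 94.536 µg/mL·h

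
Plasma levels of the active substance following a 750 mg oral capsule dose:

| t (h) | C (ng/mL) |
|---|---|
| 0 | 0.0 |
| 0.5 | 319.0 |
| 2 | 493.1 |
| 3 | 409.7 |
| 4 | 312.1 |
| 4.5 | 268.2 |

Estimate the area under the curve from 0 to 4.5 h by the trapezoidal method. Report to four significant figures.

AUC = 1646 ng/mL·h

Trapezoidal AUC_0→4.5:
  [0→0.5]: (0.0+319.0)/2 × 0.5 = 79.75
  [0.5→2]: (319.0+493.1)/2 × 1.5 = 609.075
  [2→3]: (493.1+409.7)/2 × 1 = 451.4
  [3→4]: (409.7+312.1)/2 × 1 = 360.9
  [4→4.5]: (312.1+268.2)/2 × 0.5 = 145.075
  Sum = 1646.2 ng/mL·h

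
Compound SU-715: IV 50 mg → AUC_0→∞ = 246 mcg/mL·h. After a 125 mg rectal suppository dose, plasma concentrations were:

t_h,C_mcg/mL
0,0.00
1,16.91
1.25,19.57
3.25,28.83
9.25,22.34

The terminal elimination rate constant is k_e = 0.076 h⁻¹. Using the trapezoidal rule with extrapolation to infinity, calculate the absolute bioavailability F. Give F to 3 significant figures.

F = 0.827

Trapezoidal AUC_0→9.25 (rectal suppository):
  [0→1]: (0.00+16.91)/2 × 1 = 8.455
  [1→1.25]: (16.91+19.57)/2 × 0.25 = 4.56
  [1.25→3.25]: (19.57+28.83)/2 × 2 = 48.4
  [3.25→9.25]: (28.83+22.34)/2 × 6 = 153.51
  Sum = 214.925 mcg/mL·h
Tail: C_last/k_e = 22.34/0.076 = 293.947
AUC_0→∞ (rectal suppository) = 214.925 + 293.947 = 508.872 mcg/mL·h
F = (AUC_ev/D_ev)/(AUC_iv/D_iv) = (508.872/125)/(246/50) = 4.070976/4.92 = 0.8274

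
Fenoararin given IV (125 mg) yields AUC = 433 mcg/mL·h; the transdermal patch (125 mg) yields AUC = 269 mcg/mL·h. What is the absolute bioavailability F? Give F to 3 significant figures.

F = (AUC_ev / D_ev) / (AUC_iv / D_iv)
  = (269/125) / (433/125)
  = 2.152 / 3.464 = 0.6212

F = 0.621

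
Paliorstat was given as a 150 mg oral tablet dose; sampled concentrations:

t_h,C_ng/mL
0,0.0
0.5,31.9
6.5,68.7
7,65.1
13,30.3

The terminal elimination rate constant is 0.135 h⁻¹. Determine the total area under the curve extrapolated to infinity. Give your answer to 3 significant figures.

AUC = 854 ng/mL·h

Trapezoidal AUC_0→13:
  [0→0.5]: (0.0+31.9)/2 × 0.5 = 7.975
  [0.5→6.5]: (31.9+68.7)/2 × 6 = 301.8
  [6.5→7]: (68.7+65.1)/2 × 0.5 = 33.45
  [7→13]: (65.1+30.3)/2 × 6 = 286.2
  Sum = 629.425 ng/mL·h
Extrapolated tail: C_last / k_e = 30.3 / 0.135 = 224.444
AUC_0→∞ = 629.425 + 224.444 = 853.869 ng/mL·h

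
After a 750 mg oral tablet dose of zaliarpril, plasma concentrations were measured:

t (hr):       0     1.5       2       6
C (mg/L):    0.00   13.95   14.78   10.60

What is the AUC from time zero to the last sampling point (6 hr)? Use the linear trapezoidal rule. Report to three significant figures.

AUC = 68.4 mg/L·hr

Trapezoidal AUC_0→6:
  [0→1.5]: (0.00+13.95)/2 × 1.5 = 10.4625
  [1.5→2]: (13.95+14.78)/2 × 0.5 = 7.1825
  [2→6]: (14.78+10.60)/2 × 4 = 50.76
  Sum = 68.405 mg/L·hr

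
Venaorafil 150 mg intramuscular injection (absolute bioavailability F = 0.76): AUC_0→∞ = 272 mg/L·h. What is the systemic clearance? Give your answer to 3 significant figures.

CL = F × Dose / AUC_0→∞
   = 0.76 × 150 / 272 = 0.419118 L/h

CL = 0.419 L/h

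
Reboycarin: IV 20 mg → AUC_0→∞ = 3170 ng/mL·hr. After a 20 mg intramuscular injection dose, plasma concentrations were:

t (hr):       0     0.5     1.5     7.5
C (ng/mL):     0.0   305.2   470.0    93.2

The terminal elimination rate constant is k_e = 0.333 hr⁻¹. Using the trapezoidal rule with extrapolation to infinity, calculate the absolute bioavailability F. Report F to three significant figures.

F = 0.768

Trapezoidal AUC_0→7.5 (intramuscular injection):
  [0→0.5]: (0.0+305.2)/2 × 0.5 = 76.3
  [0.5→1.5]: (305.2+470.0)/2 × 1 = 387.6
  [1.5→7.5]: (470.0+93.2)/2 × 6 = 1689.6
  Sum = 2153.5 ng/mL·hr
Tail: C_last/k_e = 93.2/0.333 = 279.880
AUC_0→∞ (intramuscular injection) = 2153.5 + 279.880 = 2433.38 ng/mL·hr
F = (AUC_ev/D_ev)/(AUC_iv/D_iv) = (2433.38/20)/(3170/20) = 121.669/158.5 = 0.7676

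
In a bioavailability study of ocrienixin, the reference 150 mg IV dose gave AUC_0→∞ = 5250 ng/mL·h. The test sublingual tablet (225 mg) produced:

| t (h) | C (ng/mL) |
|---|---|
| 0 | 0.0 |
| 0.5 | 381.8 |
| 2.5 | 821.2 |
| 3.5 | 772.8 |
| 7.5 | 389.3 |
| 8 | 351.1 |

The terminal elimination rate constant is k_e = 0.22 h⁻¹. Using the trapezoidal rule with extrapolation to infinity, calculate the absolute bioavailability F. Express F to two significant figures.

F = 0.79

Trapezoidal AUC_0→8 (sublingual tablet):
  [0→0.5]: (0.0+381.8)/2 × 0.5 = 95.45
  [0.5→2.5]: (381.8+821.2)/2 × 2 = 1203.0
  [2.5→3.5]: (821.2+772.8)/2 × 1 = 797.0
  [3.5→7.5]: (772.8+389.3)/2 × 4 = 2324.2
  [7.5→8]: (389.3+351.1)/2 × 0.5 = 185.1
  Sum = 4604.75 ng/mL·h
Tail: C_last/k_e = 351.1/0.22 = 1595.909
AUC_0→∞ (sublingual tablet) = 4604.75 + 1595.909 = 6200.659 ng/mL·h
F = (AUC_ev/D_ev)/(AUC_iv/D_iv) = (6200.659/225)/(5250/150) = 27.5585/35 = 0.7874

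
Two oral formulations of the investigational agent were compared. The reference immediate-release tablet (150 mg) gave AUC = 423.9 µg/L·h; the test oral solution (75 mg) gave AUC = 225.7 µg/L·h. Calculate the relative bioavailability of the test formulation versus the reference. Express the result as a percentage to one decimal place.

F_rel = 106.5%

F_rel = (AUC_test/D_test) / (AUC_ref/D_ref)
      = (225.7/75) / (423.9/150)
      = 3.00933 / 2.826 = 1.0649 = 106.49%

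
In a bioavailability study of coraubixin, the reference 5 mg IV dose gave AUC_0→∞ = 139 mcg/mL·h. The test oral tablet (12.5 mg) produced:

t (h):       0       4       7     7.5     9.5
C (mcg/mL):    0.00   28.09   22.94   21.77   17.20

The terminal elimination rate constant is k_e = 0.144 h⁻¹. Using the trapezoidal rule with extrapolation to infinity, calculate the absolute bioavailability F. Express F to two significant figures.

Trapezoidal AUC_0→9.5 (oral tablet):
  [0→4]: (0.00+28.09)/2 × 4 = 56.18
  [4→7]: (28.09+22.94)/2 × 3 = 76.545
  [7→7.5]: (22.94+21.77)/2 × 0.5 = 11.1775
  [7.5→9.5]: (21.77+17.20)/2 × 2 = 38.97
  Sum = 182.8725 mcg/mL·h
Tail: C_last/k_e = 17.20/0.144 = 119.444
AUC_0→∞ (oral tablet) = 182.8725 + 119.444 = 302.3165 mcg/mL·h
F = (AUC_ev/D_ev)/(AUC_iv/D_iv) = (302.3165/12.5)/(139/5) = 24.18532/27.8 = 0.8700

F = 0.87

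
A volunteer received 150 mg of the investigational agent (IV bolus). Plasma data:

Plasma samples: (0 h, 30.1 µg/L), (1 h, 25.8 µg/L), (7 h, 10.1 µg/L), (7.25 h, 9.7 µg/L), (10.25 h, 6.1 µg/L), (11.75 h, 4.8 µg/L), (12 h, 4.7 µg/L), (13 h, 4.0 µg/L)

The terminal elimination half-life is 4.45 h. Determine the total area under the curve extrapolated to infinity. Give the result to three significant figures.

Trapezoidal AUC_0→13:
  [0→1]: (30.1+25.8)/2 × 1 = 27.95
  [1→7]: (25.8+10.1)/2 × 6 = 107.7
  [7→7.25]: (10.1+9.7)/2 × 0.25 = 2.475
  [7.25→10.25]: (9.7+6.1)/2 × 3 = 23.7
  [10.25→11.75]: (6.1+4.8)/2 × 1.5 = 8.175
  [11.75→12]: (4.8+4.7)/2 × 0.25 = 1.1875
  [12→13]: (4.7+4.0)/2 × 1 = 4.35
  Sum = 175.5375 µg/L·h
k_e = ln2 / t½ = 0.693147 / 4.45 = 0.1558 h^-1
Extrapolated tail: C_last / k_e = 4.0 / 0.1558 = 25.674
AUC_0→∞ = 175.5375 + 25.674 = 201.2115 µg/L·h

AUC = 201 µg/L·h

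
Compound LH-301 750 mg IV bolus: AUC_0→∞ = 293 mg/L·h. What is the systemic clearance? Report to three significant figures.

CL = 2.56 L/h

CL = Dose_iv / AUC_0→∞
   = 750 / 293 = 2.55973 L/h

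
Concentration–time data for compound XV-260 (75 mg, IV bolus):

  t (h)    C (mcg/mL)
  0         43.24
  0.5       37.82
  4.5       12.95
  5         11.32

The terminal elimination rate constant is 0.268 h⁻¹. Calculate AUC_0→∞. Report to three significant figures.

Trapezoidal AUC_0→5:
  [0→0.5]: (43.24+37.82)/2 × 0.5 = 20.265
  [0.5→4.5]: (37.82+12.95)/2 × 4 = 101.54
  [4.5→5]: (12.95+11.32)/2 × 0.5 = 6.0675
  Sum = 127.8725 mcg/mL·h
Extrapolated tail: C_last / k_e = 11.32 / 0.268 = 42.239
AUC_0→∞ = 127.8725 + 42.239 = 170.1115 mcg/mL·h

AUC = 170 mcg/mL·h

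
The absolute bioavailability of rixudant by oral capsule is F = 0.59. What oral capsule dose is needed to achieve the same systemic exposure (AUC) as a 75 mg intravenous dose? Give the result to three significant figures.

For equal systemic exposure: F × D_ev = D_iv
D_ev = D_iv / F = 75 / 0.59 = 127.119 mg

D_oral = 127 mg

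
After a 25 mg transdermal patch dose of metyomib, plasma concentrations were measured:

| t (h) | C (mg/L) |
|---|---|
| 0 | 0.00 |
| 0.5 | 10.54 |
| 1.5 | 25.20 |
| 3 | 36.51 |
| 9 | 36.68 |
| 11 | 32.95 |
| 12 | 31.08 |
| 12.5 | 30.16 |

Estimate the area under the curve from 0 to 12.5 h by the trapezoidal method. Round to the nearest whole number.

Trapezoidal AUC_0→12.5:
  [0→0.5]: (0.00+10.54)/2 × 0.5 = 2.635
  [0.5→1.5]: (10.54+25.20)/2 × 1 = 17.87
  [1.5→3]: (25.20+36.51)/2 × 1.5 = 46.2825
  [3→9]: (36.51+36.68)/2 × 6 = 219.57
  [9→11]: (36.68+32.95)/2 × 2 = 69.63
  [11→12]: (32.95+31.08)/2 × 1 = 32.015
  [12→12.5]: (31.08+30.16)/2 × 0.5 = 15.31
  Sum = 403.3125 mg/L·h

AUC = 403 mg/L·h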